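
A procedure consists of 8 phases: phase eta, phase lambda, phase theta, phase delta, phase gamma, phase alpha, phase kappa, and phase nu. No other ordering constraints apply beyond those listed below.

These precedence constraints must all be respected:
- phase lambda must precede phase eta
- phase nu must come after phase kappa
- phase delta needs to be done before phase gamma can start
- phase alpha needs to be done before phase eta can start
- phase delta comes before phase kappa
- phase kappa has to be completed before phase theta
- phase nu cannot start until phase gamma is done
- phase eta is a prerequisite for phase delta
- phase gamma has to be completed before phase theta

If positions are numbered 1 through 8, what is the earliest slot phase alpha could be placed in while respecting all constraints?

1

Nothing is required before phase alpha; it can be the very first phase.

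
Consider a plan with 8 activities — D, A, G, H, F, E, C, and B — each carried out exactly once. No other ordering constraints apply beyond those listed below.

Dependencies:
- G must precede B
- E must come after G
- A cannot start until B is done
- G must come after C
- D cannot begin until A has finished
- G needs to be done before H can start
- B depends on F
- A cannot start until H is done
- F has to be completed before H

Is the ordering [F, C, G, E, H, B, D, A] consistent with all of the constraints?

The sequence places D ahead of A.
But one of the constraints requires A before D, so this ordering violates it.

No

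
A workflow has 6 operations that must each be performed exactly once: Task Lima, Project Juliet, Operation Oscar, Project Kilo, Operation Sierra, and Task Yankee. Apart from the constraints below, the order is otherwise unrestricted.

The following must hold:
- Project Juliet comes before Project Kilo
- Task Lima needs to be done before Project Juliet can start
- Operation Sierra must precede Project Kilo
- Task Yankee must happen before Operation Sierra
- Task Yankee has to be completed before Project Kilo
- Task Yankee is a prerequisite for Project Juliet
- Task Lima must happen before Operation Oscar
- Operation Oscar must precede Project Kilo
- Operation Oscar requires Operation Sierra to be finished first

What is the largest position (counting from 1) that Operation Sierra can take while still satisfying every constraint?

Following every chain forward from Operation Sierra, the operations that must come later are Operation Oscar, Project Kilo — 2 of them.
With 2 mandatory successors out of 6 operations total, the latest slot for Operation Sierra is 6−2 = 4, and it's reachable by doing all non-successors before Operation Sierra.

4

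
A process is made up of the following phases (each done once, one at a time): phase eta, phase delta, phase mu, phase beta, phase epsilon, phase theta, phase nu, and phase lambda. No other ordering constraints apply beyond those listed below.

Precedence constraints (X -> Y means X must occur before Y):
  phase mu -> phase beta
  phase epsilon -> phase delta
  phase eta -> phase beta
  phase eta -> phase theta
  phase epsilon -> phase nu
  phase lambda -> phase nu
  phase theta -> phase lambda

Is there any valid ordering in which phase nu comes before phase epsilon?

No

The constraints give a chain phase epsilon → phase nu, which forces phase epsilon before phase nu.
Hence phase nu can never be scheduled before phase epsilon.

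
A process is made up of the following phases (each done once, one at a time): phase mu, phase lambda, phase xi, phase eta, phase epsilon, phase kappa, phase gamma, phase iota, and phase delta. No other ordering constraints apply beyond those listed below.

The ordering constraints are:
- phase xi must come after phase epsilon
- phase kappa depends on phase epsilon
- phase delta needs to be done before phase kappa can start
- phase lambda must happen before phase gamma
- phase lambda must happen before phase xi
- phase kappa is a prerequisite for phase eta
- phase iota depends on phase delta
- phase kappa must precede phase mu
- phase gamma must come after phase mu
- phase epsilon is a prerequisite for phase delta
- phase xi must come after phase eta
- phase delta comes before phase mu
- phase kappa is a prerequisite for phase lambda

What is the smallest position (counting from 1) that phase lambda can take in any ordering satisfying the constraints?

Working backwards through the constraints from phase lambda, its full set of required predecessors is phase epsilon, phase kappa, phase delta — 3 of them.
With 3 mandatory predecessors, the earliest phase lambda can sit is position 3+1 = 4, and placing just those 3 first achieves it.

4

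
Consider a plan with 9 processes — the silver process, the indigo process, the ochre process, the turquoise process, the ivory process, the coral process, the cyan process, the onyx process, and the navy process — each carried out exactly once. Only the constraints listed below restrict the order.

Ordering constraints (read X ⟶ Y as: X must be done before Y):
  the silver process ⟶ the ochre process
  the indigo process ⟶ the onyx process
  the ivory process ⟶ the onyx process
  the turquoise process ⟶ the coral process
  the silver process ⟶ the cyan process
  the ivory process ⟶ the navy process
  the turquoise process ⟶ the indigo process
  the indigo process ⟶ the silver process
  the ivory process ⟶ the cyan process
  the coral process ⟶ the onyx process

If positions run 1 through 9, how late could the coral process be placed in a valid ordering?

The only process forced after the coral process (directly or by a chain) is the onyx process.
So at least 1 process follows the coral process, putting the coral process no later than position 8. That position is achievable by scheduling everything else first.

8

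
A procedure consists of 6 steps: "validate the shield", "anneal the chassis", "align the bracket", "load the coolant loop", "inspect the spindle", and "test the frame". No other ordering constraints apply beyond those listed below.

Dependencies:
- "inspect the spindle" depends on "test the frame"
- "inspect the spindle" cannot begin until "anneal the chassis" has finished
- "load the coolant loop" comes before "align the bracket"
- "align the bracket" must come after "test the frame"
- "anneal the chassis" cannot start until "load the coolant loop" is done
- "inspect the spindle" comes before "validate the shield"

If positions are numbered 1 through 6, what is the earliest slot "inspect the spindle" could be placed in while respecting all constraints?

Every step that must precede "inspect the spindle" has to come before it. Tracing all chains that end at "inspect the spindle", those steps are: "anneal the chassis", "load the coolant loop", "test the frame" — 3 in total.
With 3 mandatory predecessors, the earliest "inspect the spindle" can sit is position 3+1 = 4, and placing just those 3 first achieves it.

4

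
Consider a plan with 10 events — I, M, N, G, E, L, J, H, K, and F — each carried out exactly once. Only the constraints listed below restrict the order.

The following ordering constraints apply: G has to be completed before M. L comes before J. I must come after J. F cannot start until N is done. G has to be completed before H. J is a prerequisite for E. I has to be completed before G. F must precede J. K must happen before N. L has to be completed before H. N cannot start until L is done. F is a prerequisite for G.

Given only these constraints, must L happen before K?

No chain of constraints connects L to K in either direction.
A valid ordering placing K before L exists, so the answer is no.

No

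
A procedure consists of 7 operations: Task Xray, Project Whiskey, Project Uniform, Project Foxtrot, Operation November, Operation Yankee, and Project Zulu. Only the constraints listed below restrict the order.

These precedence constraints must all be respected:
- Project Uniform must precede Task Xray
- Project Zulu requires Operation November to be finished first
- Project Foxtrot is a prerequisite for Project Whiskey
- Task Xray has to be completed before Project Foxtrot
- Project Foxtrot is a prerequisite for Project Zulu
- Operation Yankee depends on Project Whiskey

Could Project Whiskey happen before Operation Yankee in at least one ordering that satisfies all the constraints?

The constraints force Project Whiskey before Operation Yankee, so yes — every valid ordering has Project Whiskey earlier.

Yes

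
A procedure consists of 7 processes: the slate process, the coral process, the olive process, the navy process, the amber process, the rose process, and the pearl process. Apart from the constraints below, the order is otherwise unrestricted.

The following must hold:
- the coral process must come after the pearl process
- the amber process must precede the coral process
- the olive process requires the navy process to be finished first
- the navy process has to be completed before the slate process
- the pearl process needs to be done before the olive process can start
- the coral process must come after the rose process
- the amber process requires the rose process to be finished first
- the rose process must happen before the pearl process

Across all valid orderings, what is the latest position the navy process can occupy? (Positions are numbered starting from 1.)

The processes that are forced after the navy process, directly or by a chain of constraints, are the slate process, the olive process. That's 2 processes.
With 2 mandatory successors out of 7 processes total, the latest slot for the navy process is 7−2 = 5, and it's reachable by doing all non-successors before the navy process.

5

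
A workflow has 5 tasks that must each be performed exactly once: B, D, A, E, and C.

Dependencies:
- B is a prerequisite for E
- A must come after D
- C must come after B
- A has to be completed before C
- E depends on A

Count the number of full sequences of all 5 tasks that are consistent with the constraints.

6

2 tasks have no prerequisites (B, D), so any of them could come first.
Systematically extending each partial ordering one task at a time and counting, there are 6 complete orderings.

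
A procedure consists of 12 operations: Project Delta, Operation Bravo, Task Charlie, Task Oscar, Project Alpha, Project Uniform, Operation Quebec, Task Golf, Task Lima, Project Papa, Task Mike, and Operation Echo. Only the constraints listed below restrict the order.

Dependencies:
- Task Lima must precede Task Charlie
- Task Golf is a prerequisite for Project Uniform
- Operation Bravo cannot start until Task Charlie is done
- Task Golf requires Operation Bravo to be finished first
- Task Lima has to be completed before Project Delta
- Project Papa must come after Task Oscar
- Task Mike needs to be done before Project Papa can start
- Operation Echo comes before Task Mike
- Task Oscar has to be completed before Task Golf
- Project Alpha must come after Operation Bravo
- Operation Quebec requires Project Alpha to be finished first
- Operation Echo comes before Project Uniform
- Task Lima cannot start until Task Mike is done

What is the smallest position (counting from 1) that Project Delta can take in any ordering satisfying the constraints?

Working backwards through the constraints from Project Delta, its full set of required predecessors is Task Lima, Task Mike, Operation Echo — 3 of them.
With 3 mandatory predecessors, the earliest Project Delta can sit is position 3+1 = 4, and placing just those 3 first achieves it.

4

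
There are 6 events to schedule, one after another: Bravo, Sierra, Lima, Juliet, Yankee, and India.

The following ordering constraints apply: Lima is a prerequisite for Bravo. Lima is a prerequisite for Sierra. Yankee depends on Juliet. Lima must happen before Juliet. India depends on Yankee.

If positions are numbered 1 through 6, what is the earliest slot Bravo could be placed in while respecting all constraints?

2

Working backwards through the constraints from Bravo, its only required predecessor is Lima.
So at minimum 1 event comes before Bravo, putting Bravo no earlier than position 2. That position is achievable by scheduling exactly that predecessor first.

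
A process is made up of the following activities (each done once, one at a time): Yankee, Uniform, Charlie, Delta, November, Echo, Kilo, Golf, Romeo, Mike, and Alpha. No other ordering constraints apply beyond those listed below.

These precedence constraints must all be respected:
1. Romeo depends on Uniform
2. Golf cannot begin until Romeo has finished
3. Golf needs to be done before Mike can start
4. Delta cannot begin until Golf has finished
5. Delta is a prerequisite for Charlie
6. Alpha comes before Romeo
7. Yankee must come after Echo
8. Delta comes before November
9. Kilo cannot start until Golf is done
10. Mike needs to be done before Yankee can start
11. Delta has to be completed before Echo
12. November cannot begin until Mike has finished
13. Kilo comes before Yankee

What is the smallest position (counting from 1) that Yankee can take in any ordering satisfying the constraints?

Working backwards through the constraints from Yankee, its full set of required predecessors is Uniform, Delta, Echo, Kilo, Golf, Romeo, Mike, Alpha — 8 of them.
With 8 mandatory predecessors, the earliest Yankee can sit is position 8+1 = 9, and placing just those 8 first achieves it.

9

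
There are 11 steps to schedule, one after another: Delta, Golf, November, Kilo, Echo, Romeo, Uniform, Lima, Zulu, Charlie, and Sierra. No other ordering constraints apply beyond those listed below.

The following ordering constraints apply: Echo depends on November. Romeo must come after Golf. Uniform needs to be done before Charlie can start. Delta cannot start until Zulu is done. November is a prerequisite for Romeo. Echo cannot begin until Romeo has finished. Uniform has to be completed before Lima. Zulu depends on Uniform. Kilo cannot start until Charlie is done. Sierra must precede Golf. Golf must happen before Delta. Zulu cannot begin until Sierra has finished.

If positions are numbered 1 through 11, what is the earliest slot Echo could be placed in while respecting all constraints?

Every step that must precede Echo has to come before it. Tracing all chains that end at Echo, those steps are: Golf, November, Romeo, Sierra — 4 in total.
With 4 mandatory predecessors, the earliest Echo can sit is position 4+1 = 5, and placing just those 4 first achieves it.

5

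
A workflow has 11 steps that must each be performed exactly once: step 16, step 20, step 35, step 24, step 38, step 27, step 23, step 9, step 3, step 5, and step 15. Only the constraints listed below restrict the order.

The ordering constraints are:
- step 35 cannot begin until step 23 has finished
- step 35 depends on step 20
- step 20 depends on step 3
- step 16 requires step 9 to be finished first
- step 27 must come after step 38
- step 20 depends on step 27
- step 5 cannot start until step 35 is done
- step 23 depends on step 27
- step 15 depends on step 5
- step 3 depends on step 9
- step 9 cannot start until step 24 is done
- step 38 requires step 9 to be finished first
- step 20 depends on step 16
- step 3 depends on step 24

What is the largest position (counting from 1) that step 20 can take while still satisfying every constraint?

8

Every step that must follow step 20 has to come after it. Tracing all chains starting from step 20, those steps are: step 35, step 5, step 15 — 3 in total.
So at least 3 steps follow step 20, putting step 20 no later than position 8. That position is achievable by scheduling everything else first.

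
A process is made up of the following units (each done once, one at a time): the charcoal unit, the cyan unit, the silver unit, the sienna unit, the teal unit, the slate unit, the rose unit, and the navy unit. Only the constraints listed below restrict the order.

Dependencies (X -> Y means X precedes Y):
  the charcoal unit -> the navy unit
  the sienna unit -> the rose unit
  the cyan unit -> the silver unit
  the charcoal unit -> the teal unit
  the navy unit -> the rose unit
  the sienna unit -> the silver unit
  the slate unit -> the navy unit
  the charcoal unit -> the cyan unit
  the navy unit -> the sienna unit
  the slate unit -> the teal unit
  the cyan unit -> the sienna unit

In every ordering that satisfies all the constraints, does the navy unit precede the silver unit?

Chaining the stated constraints: the navy unit → the sienna unit → the silver unit.
That forces the navy unit before the silver unit in every valid schedule.

Yes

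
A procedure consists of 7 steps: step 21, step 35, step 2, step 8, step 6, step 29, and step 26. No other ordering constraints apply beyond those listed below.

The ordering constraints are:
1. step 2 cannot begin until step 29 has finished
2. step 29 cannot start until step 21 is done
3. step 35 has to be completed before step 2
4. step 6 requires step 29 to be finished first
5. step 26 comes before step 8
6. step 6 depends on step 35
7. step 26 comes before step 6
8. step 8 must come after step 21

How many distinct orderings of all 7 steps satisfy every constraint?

3 steps have no prerequisites (step 21, step 35, step 26), so any of them could come first.
Enumerating by repeatedly choosing an available step (one whose prerequisites are all placed) gives 104 distinct complete orderings.

104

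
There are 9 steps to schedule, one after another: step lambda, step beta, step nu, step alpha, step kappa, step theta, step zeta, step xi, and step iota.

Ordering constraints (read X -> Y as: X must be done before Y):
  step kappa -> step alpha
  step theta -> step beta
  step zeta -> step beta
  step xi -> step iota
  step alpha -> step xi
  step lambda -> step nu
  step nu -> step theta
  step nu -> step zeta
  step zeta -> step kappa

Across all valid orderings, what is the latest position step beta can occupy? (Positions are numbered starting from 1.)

9

No constraint forces any step after step beta, so it can be placed last, in position 9.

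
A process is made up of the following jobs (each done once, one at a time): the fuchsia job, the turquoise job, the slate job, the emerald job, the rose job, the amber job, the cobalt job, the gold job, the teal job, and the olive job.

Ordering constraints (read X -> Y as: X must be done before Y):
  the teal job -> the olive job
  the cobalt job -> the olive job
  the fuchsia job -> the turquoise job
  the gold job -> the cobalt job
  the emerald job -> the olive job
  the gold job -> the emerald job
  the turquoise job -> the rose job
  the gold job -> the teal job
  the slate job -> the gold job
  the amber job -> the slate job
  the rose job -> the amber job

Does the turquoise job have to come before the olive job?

Tracing the constraints gives a chain: the turquoise job → the rose job → the amber job → the slate job → the gold job → the teal job → the olive job.
So the turquoise job must precede the olive job in any valid ordering.

Yes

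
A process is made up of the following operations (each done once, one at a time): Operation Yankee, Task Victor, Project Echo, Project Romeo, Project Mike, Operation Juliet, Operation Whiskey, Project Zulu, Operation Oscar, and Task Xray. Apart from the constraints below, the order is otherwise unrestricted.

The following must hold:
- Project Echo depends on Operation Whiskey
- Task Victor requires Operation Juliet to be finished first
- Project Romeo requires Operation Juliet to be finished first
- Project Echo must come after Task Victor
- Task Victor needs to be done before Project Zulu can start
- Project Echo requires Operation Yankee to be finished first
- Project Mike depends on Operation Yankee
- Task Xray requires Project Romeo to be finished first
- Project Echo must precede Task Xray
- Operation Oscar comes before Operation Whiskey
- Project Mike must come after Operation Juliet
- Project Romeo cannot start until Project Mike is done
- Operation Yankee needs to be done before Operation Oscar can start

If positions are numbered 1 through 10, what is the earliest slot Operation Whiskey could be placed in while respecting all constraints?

3

Every operation that must precede Operation Whiskey has to come before it. Tracing all chains that end at Operation Whiskey, those operations are: Operation Yankee, Operation Oscar — 2 in total.
So at minimum 2 operations come before Operation Whiskey, putting Operation Whiskey no earlier than position 3. That position is achievable by scheduling exactly those predecessors first.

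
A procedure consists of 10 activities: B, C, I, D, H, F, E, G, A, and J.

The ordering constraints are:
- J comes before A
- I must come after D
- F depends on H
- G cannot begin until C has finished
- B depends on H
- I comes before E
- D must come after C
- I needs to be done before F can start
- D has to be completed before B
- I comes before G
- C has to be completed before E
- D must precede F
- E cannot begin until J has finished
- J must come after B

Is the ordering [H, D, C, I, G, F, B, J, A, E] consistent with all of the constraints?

The sequence places D ahead of C.
But one of the constraints requires C before D, so this ordering violates it.

No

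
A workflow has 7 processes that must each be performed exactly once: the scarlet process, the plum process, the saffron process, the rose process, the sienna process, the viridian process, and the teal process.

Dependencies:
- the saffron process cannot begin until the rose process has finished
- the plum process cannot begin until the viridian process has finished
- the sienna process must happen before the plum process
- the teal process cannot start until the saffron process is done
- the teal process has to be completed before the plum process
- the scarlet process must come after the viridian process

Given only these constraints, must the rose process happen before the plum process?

Following the dependencies: the rose process → the saffron process → the teal process → the plum process.
So the rose process must precede the plum process in any valid ordering.

Yes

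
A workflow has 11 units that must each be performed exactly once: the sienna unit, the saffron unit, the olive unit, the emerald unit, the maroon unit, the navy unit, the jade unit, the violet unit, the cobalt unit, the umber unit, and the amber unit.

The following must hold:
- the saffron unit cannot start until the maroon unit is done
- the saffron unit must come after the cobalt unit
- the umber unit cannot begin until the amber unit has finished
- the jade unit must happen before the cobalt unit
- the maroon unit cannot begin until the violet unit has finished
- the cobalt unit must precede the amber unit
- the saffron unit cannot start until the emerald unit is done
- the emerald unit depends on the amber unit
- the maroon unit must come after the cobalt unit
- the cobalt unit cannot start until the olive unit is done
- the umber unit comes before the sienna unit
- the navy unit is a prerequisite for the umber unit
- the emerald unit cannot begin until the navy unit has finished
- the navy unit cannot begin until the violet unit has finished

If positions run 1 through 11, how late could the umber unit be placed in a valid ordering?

Following the constraints forward from the umber unit, its only required successor is the sienna unit.
With 1 mandatory successor out of 11 units total, the latest slot for the umber unit is 11−1 = 10, and it's reachable by doing all non-successors before the umber unit.

10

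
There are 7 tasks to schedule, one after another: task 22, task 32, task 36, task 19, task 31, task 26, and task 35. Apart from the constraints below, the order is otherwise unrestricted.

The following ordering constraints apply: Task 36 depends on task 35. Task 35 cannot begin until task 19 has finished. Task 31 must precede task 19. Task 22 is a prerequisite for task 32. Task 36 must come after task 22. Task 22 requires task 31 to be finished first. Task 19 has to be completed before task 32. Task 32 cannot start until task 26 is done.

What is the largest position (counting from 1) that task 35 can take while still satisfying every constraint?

Following the constraints forward from task 35, its only required successor is task 36.
With 1 mandatory successor out of 7 tasks total, the latest slot for task 35 is 7−1 = 6, and it's reachable by doing all non-successors before task 35.

6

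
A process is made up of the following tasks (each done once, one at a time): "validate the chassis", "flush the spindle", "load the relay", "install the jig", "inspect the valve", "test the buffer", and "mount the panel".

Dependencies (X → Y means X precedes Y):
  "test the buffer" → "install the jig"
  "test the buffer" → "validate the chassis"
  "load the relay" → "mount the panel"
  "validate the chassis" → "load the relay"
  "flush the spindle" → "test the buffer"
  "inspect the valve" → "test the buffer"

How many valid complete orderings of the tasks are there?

8

The tasks with no prerequisites are "flush the spindle", "inspect the valve"; any of them can be placed first.
Enumerating by repeatedly choosing an available task (one whose prerequisites are all placed) gives 8 distinct complete orderings.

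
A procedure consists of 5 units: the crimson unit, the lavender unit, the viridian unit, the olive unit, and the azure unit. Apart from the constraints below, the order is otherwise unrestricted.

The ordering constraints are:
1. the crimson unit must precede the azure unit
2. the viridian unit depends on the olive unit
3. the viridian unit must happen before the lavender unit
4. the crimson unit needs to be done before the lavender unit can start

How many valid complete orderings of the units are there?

9

2 units have no prerequisites (the crimson unit, the olive unit), so any of them could come first.
Systematically extending each partial ordering one unit at a time and counting, there are 9 complete orderings.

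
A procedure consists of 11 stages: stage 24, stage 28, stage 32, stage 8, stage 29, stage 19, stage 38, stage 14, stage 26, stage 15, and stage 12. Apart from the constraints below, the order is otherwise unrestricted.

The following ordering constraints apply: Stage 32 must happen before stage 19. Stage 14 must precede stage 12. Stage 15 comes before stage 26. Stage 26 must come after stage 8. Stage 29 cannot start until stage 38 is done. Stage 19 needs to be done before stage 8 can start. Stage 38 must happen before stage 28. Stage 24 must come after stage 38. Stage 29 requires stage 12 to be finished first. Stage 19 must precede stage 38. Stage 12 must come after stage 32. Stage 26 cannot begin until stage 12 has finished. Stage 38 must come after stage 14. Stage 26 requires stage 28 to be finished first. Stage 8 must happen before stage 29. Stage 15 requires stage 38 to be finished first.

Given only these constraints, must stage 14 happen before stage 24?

Tracing the constraints gives a chain: stage 14 → stage 38 → stage 24.
So stage 14 must precede stage 24 in any valid ordering.

Yes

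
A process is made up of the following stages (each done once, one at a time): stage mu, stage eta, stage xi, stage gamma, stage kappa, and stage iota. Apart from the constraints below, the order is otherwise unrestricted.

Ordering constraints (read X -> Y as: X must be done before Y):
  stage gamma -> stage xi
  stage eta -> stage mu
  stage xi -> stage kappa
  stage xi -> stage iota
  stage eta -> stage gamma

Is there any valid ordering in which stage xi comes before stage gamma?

No

Following stage gamma → stage xi, stage gamma must precede stage xi in every valid ordering.
So no valid ordering can have stage xi before stage gamma.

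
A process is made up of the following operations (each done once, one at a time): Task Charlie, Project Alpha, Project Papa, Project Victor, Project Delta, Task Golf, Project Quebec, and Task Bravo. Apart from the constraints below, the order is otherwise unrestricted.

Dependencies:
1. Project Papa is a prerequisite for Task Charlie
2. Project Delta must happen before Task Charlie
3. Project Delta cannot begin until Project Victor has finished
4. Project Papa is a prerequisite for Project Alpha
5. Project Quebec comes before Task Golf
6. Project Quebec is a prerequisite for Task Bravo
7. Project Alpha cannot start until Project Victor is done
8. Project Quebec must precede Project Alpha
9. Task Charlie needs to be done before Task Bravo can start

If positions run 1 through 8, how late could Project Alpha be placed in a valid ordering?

Project Alpha has no required successors, so nothing stops it from going last (position 8).

8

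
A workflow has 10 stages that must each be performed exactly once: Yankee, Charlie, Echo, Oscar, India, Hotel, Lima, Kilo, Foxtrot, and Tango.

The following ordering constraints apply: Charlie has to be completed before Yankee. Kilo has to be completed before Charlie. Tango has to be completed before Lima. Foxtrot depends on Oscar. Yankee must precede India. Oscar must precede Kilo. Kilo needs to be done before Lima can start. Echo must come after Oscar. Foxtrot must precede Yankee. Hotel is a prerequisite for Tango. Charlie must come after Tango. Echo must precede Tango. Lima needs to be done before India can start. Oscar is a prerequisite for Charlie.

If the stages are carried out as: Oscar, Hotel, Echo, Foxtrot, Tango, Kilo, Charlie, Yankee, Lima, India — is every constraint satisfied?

Every stated constraint is respected: Oscar sits at position 1, ahead of Charlie at position 7, and each of the other listed pairs likewise has the predecessor earlier in the sequence.

Yes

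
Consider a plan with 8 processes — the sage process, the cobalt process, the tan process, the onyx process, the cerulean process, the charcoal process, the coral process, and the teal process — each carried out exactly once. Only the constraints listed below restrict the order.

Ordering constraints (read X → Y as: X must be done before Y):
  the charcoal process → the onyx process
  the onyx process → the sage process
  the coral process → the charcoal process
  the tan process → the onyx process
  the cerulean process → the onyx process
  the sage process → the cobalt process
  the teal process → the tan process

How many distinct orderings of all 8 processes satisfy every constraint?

30

3 processes have no prerequisites (the cerulean process, the coral process, the teal process), so any of them could come first.
Counting all ways to extend the partial order to a total order gives 30.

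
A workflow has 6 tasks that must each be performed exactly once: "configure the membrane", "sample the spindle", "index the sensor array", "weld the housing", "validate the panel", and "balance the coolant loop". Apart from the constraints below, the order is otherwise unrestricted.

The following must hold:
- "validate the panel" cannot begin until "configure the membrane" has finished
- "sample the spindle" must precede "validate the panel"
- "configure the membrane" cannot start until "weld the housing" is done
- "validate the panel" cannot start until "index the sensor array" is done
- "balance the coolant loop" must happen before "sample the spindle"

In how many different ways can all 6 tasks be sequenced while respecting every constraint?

30

The tasks with no prerequisites are "index the sensor array", "weld the housing", "balance the coolant loop"; any of them can be placed first.
Enumerating by repeatedly choosing an available task (one whose prerequisites are all placed) gives 30 distinct complete orderings.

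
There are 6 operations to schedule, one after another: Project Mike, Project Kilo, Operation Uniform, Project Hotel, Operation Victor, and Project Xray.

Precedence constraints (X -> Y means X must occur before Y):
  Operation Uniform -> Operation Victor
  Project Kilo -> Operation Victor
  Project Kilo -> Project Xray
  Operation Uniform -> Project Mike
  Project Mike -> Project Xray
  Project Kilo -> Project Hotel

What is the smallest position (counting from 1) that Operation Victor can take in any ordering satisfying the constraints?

3

Every operation that must precede Operation Victor has to come before it. Tracing all chains that end at Operation Victor, those operations are: Project Kilo, Operation Uniform — 2 in total.
So at minimum 2 operations come before Operation Victor, putting Operation Victor no earlier than position 3. That position is achievable by scheduling exactly those predecessors first.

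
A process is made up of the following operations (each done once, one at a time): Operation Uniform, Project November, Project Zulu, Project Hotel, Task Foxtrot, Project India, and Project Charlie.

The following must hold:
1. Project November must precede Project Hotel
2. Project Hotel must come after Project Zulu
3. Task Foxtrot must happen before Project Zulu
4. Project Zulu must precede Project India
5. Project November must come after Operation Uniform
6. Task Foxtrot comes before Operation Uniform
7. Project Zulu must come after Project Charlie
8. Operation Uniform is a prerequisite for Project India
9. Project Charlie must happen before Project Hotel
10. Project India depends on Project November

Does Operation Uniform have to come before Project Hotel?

There is a constraint chain Operation Uniform → Project November → Project Hotel.
That forces Operation Uniform before Project Hotel in every valid schedule.

Yes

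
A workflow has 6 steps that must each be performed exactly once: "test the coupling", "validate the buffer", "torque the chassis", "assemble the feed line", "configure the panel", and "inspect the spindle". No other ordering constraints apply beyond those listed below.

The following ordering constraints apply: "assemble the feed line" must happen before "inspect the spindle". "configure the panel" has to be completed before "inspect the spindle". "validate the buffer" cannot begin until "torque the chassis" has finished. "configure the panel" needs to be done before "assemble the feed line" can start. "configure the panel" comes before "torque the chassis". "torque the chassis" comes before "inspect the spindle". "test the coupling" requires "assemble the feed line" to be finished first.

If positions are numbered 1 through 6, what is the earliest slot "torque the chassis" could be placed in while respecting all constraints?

The only step forced before "torque the chassis" (directly or transitively) is "configure the panel".
So at minimum 1 step comes before "torque the chassis", putting "torque the chassis" no earlier than position 2. That position is achievable by scheduling exactly that predecessor first.

2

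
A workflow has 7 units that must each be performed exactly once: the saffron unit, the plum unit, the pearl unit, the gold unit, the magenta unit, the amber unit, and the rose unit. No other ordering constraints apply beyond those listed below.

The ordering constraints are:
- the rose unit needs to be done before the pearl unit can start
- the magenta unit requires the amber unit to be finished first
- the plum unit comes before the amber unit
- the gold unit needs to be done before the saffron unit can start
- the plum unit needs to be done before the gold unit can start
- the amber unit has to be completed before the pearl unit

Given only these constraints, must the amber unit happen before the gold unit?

No

No chain of constraints connects the amber unit to the gold unit in either direction.
There exist valid orderings with the gold unit before the amber unit, so the amber unit is not required to come first.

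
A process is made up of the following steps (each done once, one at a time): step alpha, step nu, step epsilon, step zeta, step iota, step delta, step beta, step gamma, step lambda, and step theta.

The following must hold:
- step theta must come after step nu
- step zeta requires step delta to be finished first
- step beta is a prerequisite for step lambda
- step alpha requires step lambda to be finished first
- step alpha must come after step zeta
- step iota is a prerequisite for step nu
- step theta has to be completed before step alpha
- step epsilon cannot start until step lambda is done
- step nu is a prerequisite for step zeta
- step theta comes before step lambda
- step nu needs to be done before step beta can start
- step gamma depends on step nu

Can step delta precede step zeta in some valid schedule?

Step delta is actually forced before step zeta by the constraints, so certainly some valid ordering has step delta first.

Yes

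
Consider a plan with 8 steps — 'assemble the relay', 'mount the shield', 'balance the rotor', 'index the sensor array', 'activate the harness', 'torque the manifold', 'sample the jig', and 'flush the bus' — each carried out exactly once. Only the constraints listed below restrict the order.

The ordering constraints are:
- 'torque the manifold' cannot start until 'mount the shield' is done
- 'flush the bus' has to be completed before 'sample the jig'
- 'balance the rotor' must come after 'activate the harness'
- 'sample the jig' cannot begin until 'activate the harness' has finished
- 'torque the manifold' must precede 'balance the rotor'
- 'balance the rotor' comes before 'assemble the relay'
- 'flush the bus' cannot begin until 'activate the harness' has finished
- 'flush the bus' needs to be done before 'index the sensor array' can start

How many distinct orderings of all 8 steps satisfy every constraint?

2 steps have no prerequisites ('mount the shield', 'activate the harness'), so any of them could come first.
Systematically extending each partial ordering one step at a time and counting, there are 130 complete orderings.

130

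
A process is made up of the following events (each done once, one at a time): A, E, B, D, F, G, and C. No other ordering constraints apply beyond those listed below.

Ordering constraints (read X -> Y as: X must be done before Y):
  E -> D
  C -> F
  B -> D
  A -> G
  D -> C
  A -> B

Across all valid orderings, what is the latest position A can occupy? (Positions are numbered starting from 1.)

Following every chain forward from A, the events that must come later are B, D, F, G, C — 5 of them.
With 5 mandatory successors out of 7 events total, the latest slot for A is 7−5 = 2, and it's reachable by doing all non-successors before A.

2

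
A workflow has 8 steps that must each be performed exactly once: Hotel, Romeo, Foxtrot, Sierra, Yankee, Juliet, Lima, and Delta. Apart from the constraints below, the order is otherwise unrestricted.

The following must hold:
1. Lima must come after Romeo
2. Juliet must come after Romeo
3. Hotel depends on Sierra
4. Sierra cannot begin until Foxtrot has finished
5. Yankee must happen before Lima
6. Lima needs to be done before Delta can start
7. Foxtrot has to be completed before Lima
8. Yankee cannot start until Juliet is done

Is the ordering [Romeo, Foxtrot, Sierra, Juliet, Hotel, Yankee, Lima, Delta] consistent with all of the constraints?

Going through the constraints one by one, each required predecessor appears earlier in the sequence than its dependent — e.g. Romeo (position 1) is before Lima (position 7), as required.

Yes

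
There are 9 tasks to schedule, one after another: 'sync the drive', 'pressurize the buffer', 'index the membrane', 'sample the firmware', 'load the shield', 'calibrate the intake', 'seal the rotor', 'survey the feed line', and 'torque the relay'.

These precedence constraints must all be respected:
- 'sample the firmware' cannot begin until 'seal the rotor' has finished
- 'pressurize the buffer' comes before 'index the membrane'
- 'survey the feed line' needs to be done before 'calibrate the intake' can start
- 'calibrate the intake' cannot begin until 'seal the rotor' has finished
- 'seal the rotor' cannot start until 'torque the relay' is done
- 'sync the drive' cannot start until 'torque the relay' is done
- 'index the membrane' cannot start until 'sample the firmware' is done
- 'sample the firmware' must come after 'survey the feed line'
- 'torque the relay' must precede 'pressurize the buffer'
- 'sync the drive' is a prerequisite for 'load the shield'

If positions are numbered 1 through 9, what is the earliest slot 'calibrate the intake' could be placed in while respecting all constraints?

The tasks that are forced before 'calibrate the intake', directly or transitively, are 'seal the rotor', 'survey the feed line', 'torque the relay'. That's 3 tasks.
So at minimum 3 tasks come before 'calibrate the intake', putting 'calibrate the intake' no earlier than position 4. That position is achievable by scheduling exactly those predecessors first.

4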